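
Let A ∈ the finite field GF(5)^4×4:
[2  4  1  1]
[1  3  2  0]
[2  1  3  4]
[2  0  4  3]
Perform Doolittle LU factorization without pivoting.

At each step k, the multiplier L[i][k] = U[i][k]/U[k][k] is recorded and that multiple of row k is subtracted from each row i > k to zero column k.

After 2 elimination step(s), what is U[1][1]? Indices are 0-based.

[col 0] pivot 2
  R1 -= 3*R0 → (0, 1, 4, 2)  (L[1][0] := 3)
  R2 -= 1*R0 → (0, 2, 2, 3)  (L[2][0] := 1)
  R3 -= 1*R0 → (0, 1, 3, 2)  (L[3][0] := 1)
[col 1] pivot 1
  R2 -= 2*R1 → (0, 0, 4, 4)  (L[2][1] := 2)
  R3 -= 1*R1 → (0, 0, 4, 0)  (L[3][1] := 1)

U[1][1] = 1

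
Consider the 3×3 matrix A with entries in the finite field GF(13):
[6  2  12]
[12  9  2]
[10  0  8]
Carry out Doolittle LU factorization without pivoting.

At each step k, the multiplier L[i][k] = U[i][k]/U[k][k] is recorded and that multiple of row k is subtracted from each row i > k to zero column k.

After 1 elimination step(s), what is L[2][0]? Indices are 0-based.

L[2][0] = 6

Step 1: pivot at (0,0) is 6.
  row1 ← row1 − (2)·row0  ⇒  L[1][0]=2, U row1=(0, 5, 4)
  row2 ← row2 − (6)·row0  ⇒  L[2][0]=6, U row2=(0, 1, 1)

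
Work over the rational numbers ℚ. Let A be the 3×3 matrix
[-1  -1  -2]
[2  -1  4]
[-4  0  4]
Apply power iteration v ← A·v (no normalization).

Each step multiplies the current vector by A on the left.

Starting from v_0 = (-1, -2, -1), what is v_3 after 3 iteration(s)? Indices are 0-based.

v_3 = (27, -96, -76)

v_0 = (-1, -2, -1).
v_1 = A·v_0 = (5, -4, 0).
v_2 = A·v_1 = (-1, 14, -20).
v_3 = A·v_2 = (27, -96, -76).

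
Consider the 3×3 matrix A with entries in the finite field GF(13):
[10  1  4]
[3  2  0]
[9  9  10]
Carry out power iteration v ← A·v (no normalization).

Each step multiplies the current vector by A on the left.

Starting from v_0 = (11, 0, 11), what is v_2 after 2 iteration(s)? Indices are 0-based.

v_2 = (4, 8, 3)

v_0 = (11, 0, 11).
v_1 = A·v_0 = (11, 7, 1).
v_2 = A·v_1 = (4, 8, 3).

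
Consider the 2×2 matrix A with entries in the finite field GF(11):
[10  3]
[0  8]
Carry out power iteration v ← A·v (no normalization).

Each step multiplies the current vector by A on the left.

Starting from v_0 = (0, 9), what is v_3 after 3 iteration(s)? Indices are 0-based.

v_0 = (0, 9).
v_1 = A·v_0 = (5, 6).
v_2 = A·v_1 = (2, 4).
v_3 = A·v_2 = (10, 10).

v_3 = (10, 10)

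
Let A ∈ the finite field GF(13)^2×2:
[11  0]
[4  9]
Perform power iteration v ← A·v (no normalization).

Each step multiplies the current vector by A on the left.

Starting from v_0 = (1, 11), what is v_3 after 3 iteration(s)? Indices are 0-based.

v_3 = (5, 6)

v_0 = (1, 11).
v_1 = A·v_0 = (11, 12).
v_2 = A·v_1 = (4, 9).
v_3 = A·v_2 = (5, 6).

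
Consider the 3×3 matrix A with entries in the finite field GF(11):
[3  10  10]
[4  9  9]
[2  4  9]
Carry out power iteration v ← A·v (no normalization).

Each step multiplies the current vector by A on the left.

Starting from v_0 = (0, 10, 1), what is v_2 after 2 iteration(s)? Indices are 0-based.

v_2 = (6, 1, 1)

v_0 = (0, 10, 1).
v_1 = A·v_0 = (0, 0, 5).
v_2 = A·v_1 = (6, 1, 1).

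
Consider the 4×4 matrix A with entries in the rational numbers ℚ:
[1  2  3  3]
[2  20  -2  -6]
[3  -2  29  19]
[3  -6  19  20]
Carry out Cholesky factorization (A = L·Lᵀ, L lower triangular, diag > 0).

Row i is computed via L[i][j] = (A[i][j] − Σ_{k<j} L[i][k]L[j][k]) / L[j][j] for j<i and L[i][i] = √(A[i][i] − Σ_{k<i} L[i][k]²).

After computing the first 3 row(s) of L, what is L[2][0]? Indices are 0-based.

Step 1: L[0][0] = √(1) = 1.
  L[1][0] = (2) / L[0][0] = 2.
Step 2: L[1][1] = √(16) = 4.
  L[2][0] = (3) / L[0][0] = 3.
  L[2][1] = (-8) / L[1][1] = -2.
Step 3: L[2][2] = √(16) = 4.

L[2][0] = 3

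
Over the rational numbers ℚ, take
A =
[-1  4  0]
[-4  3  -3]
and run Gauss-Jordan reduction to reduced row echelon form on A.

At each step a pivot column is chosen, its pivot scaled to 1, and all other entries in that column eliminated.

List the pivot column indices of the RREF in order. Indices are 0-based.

pivot columns: 0, 1

step 1: normalize row 0 (÷-1) = (1, -4, 0)
  row 1: subtract -4×row0 = (0, -13, -3)
step 2: normalize row 1 (÷-13) = (0, 1, 3/13)
  row 0: subtract -4×row1 = (1, 0, 12/13)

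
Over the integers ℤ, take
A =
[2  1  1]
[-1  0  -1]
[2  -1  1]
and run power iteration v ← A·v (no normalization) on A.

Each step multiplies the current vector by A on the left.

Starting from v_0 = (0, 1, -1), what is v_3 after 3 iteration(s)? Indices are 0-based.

v_0 = (0, 1, -1).
v_1 = A·v_0 = (0, 1, -2).
v_2 = A·v_1 = (-1, 2, -3).
v_3 = A·v_2 = (-3, 4, -7).

v_3 = (-3, 4, -7)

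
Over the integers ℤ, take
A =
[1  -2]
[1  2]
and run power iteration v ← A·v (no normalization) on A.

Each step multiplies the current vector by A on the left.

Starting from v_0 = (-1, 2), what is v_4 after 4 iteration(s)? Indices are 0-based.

v_0 = (-1, 2).
v_1 = A·v_0 = (-5, 3).
v_2 = A·v_1 = (-11, 1).
v_3 = A·v_2 = (-13, -9).
v_4 = A·v_3 = (5, -31).

v_4 = (5, -31)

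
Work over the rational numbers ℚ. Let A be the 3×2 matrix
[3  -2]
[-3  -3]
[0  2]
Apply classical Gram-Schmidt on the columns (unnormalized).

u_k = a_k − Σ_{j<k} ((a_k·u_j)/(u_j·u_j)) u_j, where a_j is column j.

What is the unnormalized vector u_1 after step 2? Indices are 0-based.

u_1 = (-5/2, -5/2, 2)

Step 1: u_0 = a_0 = (3, -3, 0).
Step 2: u_1 = a_1 − (1/6)·u_0 = (-5/2, -5/2, 2).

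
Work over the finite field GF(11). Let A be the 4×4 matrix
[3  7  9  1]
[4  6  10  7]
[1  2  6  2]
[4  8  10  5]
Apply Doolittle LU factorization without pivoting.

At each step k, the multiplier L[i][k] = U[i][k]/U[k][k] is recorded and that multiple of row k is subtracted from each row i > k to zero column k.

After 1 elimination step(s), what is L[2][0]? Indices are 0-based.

k=0: U[0][0]=3
  eliminate (1,0): mult=5, new row 1: (0, 4, 9, 2); set L[1][0]=5
  eliminate (2,0): mult=4, new row 2: (0, 7, 3, 9); set L[2][0]=4
  eliminate (3,0): mult=5, new row 3: (0, 6, 9, 0); set L[3][0]=5

L[2][0] = 4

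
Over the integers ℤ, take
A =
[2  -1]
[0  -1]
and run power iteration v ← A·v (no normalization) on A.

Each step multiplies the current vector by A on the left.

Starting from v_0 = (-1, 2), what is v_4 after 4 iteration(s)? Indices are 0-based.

v_4 = (-26, 2)

v_0 = (-1, 2).
v_1 = A·v_0 = (-4, -2).
v_2 = A·v_1 = (-6, 2).
v_3 = A·v_2 = (-14, -2).
v_4 = A·v_3 = (-26, 2).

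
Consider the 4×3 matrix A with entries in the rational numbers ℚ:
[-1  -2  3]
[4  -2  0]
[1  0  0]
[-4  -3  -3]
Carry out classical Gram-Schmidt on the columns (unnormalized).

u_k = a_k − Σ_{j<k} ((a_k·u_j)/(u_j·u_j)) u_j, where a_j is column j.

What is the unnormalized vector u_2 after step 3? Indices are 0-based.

u_2 = (1857/542, -222/271, -135/542, -471/271)

Step 1: u_0 = a_0 = (-1, 4, 1, -4).
Step 2: u_1 = a_1 − (3/17)·u_0 = (-31/17, -46/17, -3/17, -39/17).
Step 3: u_2 = a_2 − (9/34)·u_0 − (24/271)·u_1 = (1857/542, -222/271, -135/542, -471/271).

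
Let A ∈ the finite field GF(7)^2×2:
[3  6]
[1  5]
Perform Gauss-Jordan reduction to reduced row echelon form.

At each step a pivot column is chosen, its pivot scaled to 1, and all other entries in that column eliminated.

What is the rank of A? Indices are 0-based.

rank = 2

step 1: normalize row 0 (÷3) = (1, 2)
  row 1: subtract 1×row0 = (0, 3)
step 2: normalize row 1 (÷3) = (0, 1)
  row 0: subtract 2×row1 = (1, 0)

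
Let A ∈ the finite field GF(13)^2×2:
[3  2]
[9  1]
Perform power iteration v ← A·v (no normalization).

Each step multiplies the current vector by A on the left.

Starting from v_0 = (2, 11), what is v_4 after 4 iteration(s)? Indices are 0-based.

v_4 = (11, 12)

v_0 = (2, 11).
v_1 = A·v_0 = (2, 3).
v_2 = A·v_1 = (12, 8).
v_3 = A·v_2 = (0, 12).
v_4 = A·v_3 = (11, 12).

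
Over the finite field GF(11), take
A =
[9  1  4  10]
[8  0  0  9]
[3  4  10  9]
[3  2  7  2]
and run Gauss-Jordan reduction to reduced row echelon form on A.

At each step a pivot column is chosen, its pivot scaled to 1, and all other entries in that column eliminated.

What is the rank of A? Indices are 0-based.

pivot(0,0)=9: scale R0 → (1, 5, 9, 6)
  clear (1,0): R1 −= (8)R0 → (0, 4, 5, 5)
  clear (2,0): R2 −= (3)R0 → (0, 0, 5, 2)
  clear (3,0): R3 −= (3)R0 → (0, 9, 2, 6)
pivot(1,1)=4: scale R1 → (0, 1, 4, 4)
  clear (0,1): R0 −= (5)R1 → (1, 0, 0, 8)
  clear (3,1): R3 −= (9)R1 → (0, 0, 10, 3)
pivot(2,2)=5: scale R2 → (0, 0, 1, 7)
  clear (1,2): R1 −= (4)R2 → (0, 1, 0, 9)
  clear (3,2): R3 −= (10)R2 → (0, 0, 0, 10)
pivot(3,3)=10: scale R3 → (0, 0, 0, 1)
  clear (0,3): R0 −= (8)R3 → (1, 0, 0, 0)
  clear (1,3): R1 −= (9)R3 → (0, 1, 0, 0)
  clear (2,3): R2 −= (7)R3 → (0, 0, 1, 0)

rank = 4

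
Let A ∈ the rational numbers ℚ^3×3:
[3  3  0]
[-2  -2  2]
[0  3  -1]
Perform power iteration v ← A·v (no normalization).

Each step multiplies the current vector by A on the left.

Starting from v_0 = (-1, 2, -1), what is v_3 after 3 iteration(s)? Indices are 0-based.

v_3 = (39, -64, 67)

v_0 = (-1, 2, -1).
v_1 = A·v_0 = (3, -4, 7).
v_2 = A·v_1 = (-3, 16, -19).
v_3 = A·v_2 = (39, -64, 67).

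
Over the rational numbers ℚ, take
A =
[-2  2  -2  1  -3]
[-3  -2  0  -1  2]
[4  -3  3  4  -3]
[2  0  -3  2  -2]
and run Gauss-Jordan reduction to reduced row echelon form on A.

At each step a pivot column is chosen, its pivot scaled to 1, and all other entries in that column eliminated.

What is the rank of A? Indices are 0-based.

step 1: normalize row 0 (÷-2) = (1, -1, 1, -1/2, 3/2)
  row 1: subtract -3×row0 = (0, -5, 3, -5/2, 13/2)
  row 2: subtract 4×row0 = (0, 1, -1, 6, -9)
  row 3: subtract 2×row0 = (0, 2, -5, 3, -5)
step 2: normalize row 1 (÷-5) = (0, 1, -3/5, 1/2, -13/10)
  row 0: subtract -1×row1 = (1, 0, 2/5, 0, 1/5)
  row 2: subtract 1×row1 = (0, 0, -2/5, 11/2, -77/10)
  row 3: subtract 2×row1 = (0, 0, -19/5, 2, -12/5)
step 3: normalize row 2 (÷-2/5) = (0, 0, 1, -55/4, 77/4)
  row 0: subtract 2/5×row2 = (1, 0, 0, 11/2, -15/2)
  row 1: subtract -3/5×row2 = (0, 1, 0, -31/4, 41/4)
  row 3: subtract -19/5×row2 = (0, 0, 0, -201/4, 283/4)
step 4: normalize row 3 (÷-201/4) = (0, 0, 0, 1, -283/201)
  row 0: subtract 11/2×row3 = (1, 0, 0, 0, 49/201)
  row 1: subtract -31/4×row3 = (0, 1, 0, 0, -133/201)
  row 2: subtract -55/4×row3 = (0, 0, 1, 0, -22/201)

rank = 4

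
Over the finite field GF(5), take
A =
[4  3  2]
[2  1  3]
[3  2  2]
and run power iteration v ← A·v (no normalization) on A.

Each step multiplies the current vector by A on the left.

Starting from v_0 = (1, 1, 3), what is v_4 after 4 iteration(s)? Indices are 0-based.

v_4 = (4, 3, 0)

v_0 = (1, 1, 3).
v_1 = A·v_0 = (3, 2, 1).
v_2 = A·v_1 = (0, 1, 0).
v_3 = A·v_2 = (3, 1, 2).
v_4 = A·v_3 = (4, 3, 0).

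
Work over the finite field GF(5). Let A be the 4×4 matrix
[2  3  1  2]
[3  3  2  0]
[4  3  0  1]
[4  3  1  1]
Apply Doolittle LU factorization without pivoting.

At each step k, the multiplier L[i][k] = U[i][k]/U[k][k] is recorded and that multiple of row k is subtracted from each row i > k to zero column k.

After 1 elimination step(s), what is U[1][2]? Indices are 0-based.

U[1][2] = 3

k=0: U[0][0]=2
  eliminate (1,0): mult=4, new row 1: (0, 1, 3, 2); set L[1][0]=4
  eliminate (2,0): mult=2, new row 2: (0, 2, 3, 2); set L[2][0]=2
  eliminate (3,0): mult=2, new row 3: (0, 2, 4, 2); set L[3][0]=2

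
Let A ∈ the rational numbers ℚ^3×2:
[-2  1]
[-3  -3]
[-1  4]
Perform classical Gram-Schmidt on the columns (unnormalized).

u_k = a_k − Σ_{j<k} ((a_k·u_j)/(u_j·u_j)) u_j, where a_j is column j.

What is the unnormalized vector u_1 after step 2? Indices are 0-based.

u_1 = (10/7, -33/14, 59/14)

Step 1: u_0 = a_0 = (-2, -3, -1).
Step 2: u_1 = a_1 − (3/14)·u_0 = (10/7, -33/14, 59/14).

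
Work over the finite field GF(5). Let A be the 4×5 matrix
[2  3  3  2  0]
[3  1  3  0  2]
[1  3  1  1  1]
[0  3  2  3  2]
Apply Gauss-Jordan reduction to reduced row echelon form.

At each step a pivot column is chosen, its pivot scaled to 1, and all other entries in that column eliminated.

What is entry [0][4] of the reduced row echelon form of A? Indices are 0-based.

M[0][4] = 1

[1] R0 /= 2  ⇒  (1, 4, 4, 1, 0)
     R1 -= 3·R0  ⇒  (0, 4, 1, 2, 2)
     R2 -= 1·R0  ⇒  (0, 4, 2, 0, 1)
[2] R1 /= 4  ⇒  (0, 1, 4, 3, 3)
     R0 -= 4·R1  ⇒  (1, 0, 3, 4, 3)
     R2 -= 4·R1  ⇒  (0, 0, 1, 3, 4)
     R3 -= 3·R1  ⇒  (0, 0, 0, 4, 3)
[3] R2 /= 1  ⇒  (0, 0, 1, 3, 4)
     R0 -= 3·R2  ⇒  (1, 0, 0, 0, 1)
     R1 -= 4·R2  ⇒  (0, 1, 0, 1, 2)
[4] R3 /= 4  ⇒  (0, 0, 0, 1, 2)
     R1 -= 1·R3  ⇒  (0, 1, 0, 0, 0)
     R2 -= 3·R3  ⇒  (0, 0, 1, 0, 3)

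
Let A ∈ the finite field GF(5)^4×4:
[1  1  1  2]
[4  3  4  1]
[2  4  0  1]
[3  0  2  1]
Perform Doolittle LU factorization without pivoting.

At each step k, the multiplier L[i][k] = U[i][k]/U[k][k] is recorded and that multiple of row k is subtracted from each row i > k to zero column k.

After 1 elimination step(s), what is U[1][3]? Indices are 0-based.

U[1][3] = 3

Step 1: pivot at (0,0) is 1.
  row1 ← row1 − (4)·row0  ⇒  L[1][0]=4, U row1=(0, 4, 0, 3)
  row2 ← row2 − (2)·row0  ⇒  L[2][0]=2, U row2=(0, 2, 3, 2)
  row3 ← row3 − (3)·row0  ⇒  L[3][0]=3, U row3=(0, 2, 4, 0)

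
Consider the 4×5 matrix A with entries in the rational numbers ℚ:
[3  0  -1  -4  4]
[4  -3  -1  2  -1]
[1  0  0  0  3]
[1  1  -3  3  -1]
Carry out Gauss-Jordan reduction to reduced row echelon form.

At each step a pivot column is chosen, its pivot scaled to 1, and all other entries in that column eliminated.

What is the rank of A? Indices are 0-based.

[1] R0 /= 3  ⇒  (1, 0, -1/3, -4/3, 4/3)
     R1 -= 4·R0  ⇒  (0, -3, 1/3, 22/3, -19/3)
     R2 -= 1·R0  ⇒  (0, 0, 1/3, 4/3, 5/3)
     R3 -= 1·R0  ⇒  (0, 1, -8/3, 13/3, -7/3)
[2] R1 /= -3  ⇒  (0, 1, -1/9, -22/9, 19/9)
     R3 -= 1·R1  ⇒  (0, 0, -23/9, 61/9, -40/9)
[3] R2 /= 1/3  ⇒  (0, 0, 1, 4, 5)
     R0 -= -1/3·R2  ⇒  (1, 0, 0, 0, 3)
     R1 -= -1/9·R2  ⇒  (0, 1, 0, -2, 8/3)
     R3 -= -23/9·R2  ⇒  (0, 0, 0, 17, 25/3)
[4] R3 /= 17  ⇒  (0, 0, 0, 1, 25/51)
     R1 -= -2·R3  ⇒  (0, 1, 0, 0, 62/17)
     R2 -= 4·R3  ⇒  (0, 0, 1, 0, 155/51)

rank = 4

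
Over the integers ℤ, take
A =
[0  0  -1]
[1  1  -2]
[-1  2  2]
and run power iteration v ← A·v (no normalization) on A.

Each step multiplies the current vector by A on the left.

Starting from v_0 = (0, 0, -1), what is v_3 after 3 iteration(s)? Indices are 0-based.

v_3 = (1, 11, 10)

v_0 = (0, 0, -1).
v_1 = A·v_0 = (1, 2, -2).
v_2 = A·v_1 = (2, 7, -1).
v_3 = A·v_2 = (1, 11, 10).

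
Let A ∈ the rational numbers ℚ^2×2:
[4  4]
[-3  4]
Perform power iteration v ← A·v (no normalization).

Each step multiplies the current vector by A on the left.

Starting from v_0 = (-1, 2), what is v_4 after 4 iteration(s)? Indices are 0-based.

v_4 = (1264, -1312)

v_0 = (-1, 2).
v_1 = A·v_0 = (4, 11).
v_2 = A·v_1 = (60, 32).
v_3 = A·v_2 = (368, -52).
v_4 = A·v_3 = (1264, -1312).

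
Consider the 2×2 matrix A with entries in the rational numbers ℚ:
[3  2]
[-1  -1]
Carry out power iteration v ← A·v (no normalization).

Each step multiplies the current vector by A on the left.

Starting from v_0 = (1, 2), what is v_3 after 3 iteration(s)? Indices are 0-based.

v_3 = (37, -11)

v_0 = (1, 2).
v_1 = A·v_0 = (7, -3).
v_2 = A·v_1 = (15, -4).
v_3 = A·v_2 = (37, -11).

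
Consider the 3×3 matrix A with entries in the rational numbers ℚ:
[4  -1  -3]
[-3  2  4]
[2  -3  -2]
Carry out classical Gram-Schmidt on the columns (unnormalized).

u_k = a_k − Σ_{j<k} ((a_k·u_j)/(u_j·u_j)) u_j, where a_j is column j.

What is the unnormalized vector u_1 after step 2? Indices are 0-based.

u_1 = (35/29, 10/29, -55/29)

Step 1: u_0 = a_0 = (4, -3, 2).
Step 2: u_1 = a_1 − (-16/29)·u_0 = (35/29, 10/29, -55/29).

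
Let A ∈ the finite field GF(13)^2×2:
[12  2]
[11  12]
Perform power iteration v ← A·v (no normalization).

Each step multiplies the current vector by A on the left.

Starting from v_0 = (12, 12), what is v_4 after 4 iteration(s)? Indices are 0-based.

v_4 = (9, 5)

v_0 = (12, 12).
v_1 = A·v_0 = (12, 3).
v_2 = A·v_1 = (7, 12).
v_3 = A·v_2 = (4, 0).
v_4 = A·v_3 = (9, 5).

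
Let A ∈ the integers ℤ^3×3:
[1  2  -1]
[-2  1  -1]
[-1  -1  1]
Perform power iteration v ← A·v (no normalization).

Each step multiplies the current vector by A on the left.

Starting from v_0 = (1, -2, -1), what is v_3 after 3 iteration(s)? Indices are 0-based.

v_0 = (1, -2, -1).
v_1 = A·v_0 = (-2, -3, 0).
v_2 = A·v_1 = (-8, 1, 5).
v_3 = A·v_2 = (-11, 12, 12).

v_3 = (-11, 12, 12)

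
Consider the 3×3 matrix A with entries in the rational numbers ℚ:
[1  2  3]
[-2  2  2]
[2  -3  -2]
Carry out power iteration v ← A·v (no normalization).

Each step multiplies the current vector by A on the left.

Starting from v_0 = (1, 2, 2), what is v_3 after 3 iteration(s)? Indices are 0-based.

v_0 = (1, 2, 2).
v_1 = A·v_0 = (11, 6, -8).
v_2 = A·v_1 = (-1, -26, 20).
v_3 = A·v_2 = (7, -10, 36).

v_3 = (7, -10, 36)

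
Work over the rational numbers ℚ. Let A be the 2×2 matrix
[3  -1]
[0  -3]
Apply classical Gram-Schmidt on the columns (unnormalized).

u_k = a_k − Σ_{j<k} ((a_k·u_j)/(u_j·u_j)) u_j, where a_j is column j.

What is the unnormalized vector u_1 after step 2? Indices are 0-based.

u_1 = (0, -3)

Step 1: u_0 = a_0 = (3, 0).
Step 2: u_1 = a_1 − (-1/3)·u_0 = (0, -3).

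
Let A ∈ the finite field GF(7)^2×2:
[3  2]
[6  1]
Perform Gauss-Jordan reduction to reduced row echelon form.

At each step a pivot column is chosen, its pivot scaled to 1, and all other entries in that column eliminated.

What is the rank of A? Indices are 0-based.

step 1: normalize row 0 (÷3) = (1, 3)
  row 1: subtract 6×row0 = (0, 4)
step 2: normalize row 1 (÷4) = (0, 1)
  row 0: subtract 3×row1 = (1, 0)

rank = 2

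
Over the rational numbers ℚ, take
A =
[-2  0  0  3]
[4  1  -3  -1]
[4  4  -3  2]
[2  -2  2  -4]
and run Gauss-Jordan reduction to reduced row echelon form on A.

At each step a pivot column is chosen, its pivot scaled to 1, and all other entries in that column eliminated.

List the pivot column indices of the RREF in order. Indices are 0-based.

pivot columns: 0, 1, 2, 3

step 1: normalize row 0 (÷-2) = (1, 0, 0, -3/2)
  row 1: subtract 4×row0 = (0, 1, -3, 5)
  row 2: subtract 4×row0 = (0, 4, -3, 8)
  row 3: subtract 2×row0 = (0, -2, 2, -1)
step 2: normalize row 1 (÷1) = (0, 1, -3, 5)
  row 2: subtract 4×row1 = (0, 0, 9, -12)
  row 3: subtract -2×row1 = (0, 0, -4, 9)
step 3: normalize row 2 (÷9) = (0, 0, 1, -4/3)
  row 1: subtract -3×row2 = (0, 1, 0, 1)
  row 3: subtract -4×row2 = (0, 0, 0, 11/3)
step 4: normalize row 3 (÷11/3) = (0, 0, 0, 1)
  row 0: subtract -3/2×row3 = (1, 0, 0, 0)
  row 1: subtract 1×row3 = (0, 1, 0, 0)
  row 2: subtract -4/3×row3 = (0, 0, 1, 0)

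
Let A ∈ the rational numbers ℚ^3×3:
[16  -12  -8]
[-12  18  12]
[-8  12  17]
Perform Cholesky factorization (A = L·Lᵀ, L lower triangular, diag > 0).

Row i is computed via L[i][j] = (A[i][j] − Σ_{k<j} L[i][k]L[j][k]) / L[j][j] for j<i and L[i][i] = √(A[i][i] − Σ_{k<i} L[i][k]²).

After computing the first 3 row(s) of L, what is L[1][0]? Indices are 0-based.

L[1][0] = -3

Step 1: L[0][0] = √(16) = 4.
  L[1][0] = (-12) / L[0][0] = -3.
Step 2: L[1][1] = √(9) = 3.
  L[2][0] = (-8) / L[0][0] = -2.
  L[2][1] = (6) / L[1][1] = 2.
Step 3: L[2][2] = √(9) = 3.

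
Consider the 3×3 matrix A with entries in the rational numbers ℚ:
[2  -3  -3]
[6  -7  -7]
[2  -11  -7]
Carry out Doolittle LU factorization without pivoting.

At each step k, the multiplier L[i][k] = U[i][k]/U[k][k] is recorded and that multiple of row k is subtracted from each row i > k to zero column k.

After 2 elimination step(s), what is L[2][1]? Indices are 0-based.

L[2][1] = -4

Step 1: pivot at (0,0) is 2.
  row1 ← row1 − (3)·row0  ⇒  L[1][0]=3, U row1=(0, 2, 2)
  row2 ← row2 − (1)·row0  ⇒  L[2][0]=1, U row2=(0, -8, -4)
Step 2: pivot at (1,1) is 2.
  row2 ← row2 − (-4)·row1  ⇒  L[2][1]=-4, U row2=(0, 0, 4)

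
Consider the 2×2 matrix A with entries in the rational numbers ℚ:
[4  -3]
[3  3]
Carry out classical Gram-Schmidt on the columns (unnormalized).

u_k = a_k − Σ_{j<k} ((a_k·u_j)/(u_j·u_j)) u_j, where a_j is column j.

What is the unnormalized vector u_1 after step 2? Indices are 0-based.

u_1 = (-63/25, 84/25)

Step 1: u_0 = a_0 = (4, 3).
Step 2: u_1 = a_1 − (-3/25)·u_0 = (-63/25, 84/25).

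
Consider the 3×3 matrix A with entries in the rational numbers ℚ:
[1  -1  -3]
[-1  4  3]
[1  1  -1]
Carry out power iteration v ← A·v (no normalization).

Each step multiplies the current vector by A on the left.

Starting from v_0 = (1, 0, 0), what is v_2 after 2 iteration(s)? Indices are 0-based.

v_2 = (-1, -2, -1)

v_0 = (1, 0, 0).
v_1 = A·v_0 = (1, -1, 1).
v_2 = A·v_1 = (-1, -2, -1).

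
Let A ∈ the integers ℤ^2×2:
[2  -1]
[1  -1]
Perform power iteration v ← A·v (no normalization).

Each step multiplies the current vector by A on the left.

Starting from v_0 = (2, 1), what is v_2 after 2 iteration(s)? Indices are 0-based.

v_0 = (2, 1).
v_1 = A·v_0 = (3, 1).
v_2 = A·v_1 = (5, 2).

v_2 = (5, 2)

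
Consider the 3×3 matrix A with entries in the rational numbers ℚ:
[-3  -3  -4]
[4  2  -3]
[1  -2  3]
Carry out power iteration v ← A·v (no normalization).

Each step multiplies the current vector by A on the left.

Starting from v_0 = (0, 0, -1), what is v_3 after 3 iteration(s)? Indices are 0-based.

v_3 = (-22, 59, -104)

v_0 = (0, 0, -1).
v_1 = A·v_0 = (4, 3, -3).
v_2 = A·v_1 = (-9, 31, -11).
v_3 = A·v_2 = (-22, 59, -104).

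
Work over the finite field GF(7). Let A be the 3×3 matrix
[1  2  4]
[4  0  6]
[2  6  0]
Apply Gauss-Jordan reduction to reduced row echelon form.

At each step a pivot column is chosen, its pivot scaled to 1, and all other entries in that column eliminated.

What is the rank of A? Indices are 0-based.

step 1: normalize row 0 (÷1) = (1, 2, 4)
  row 1: subtract 4×row0 = (0, 6, 4)
  row 2: subtract 2×row0 = (0, 2, 6)
step 2: normalize row 1 (÷6) = (0, 1, 3)
  row 0: subtract 2×row1 = (1, 0, 5)
  row 2: subtract 2×row1 = (0, 0, 0)
skip col 2 (zero from row 2)

rank = 2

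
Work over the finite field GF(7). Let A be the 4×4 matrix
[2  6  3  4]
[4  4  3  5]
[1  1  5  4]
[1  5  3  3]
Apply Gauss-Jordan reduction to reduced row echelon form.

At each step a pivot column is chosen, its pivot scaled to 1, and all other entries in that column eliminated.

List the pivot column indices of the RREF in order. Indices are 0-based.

pivot(0,0)=2: scale R0 → (1, 3, 5, 2)
  clear (1,0): R1 −= (4)R0 → (0, 6, 4, 4)
  clear (2,0): R2 −= (1)R0 → (0, 5, 0, 2)
  clear (3,0): R3 −= (1)R0 → (0, 2, 5, 1)
pivot(1,1)=6: scale R1 → (0, 1, 3, 3)
  clear (0,1): R0 −= (3)R1 → (1, 0, 3, 0)
  clear (2,1): R2 −= (5)R1 → (0, 0, 6, 1)
  clear (3,1): R3 −= (2)R1 → (0, 0, 6, 2)
pivot(2,2)=6: scale R2 → (0, 0, 1, 6)
  clear (0,2): R0 −= (3)R2 → (1, 0, 0, 3)
  clear (1,2): R1 −= (3)R2 → (0, 1, 0, 6)
  clear (3,2): R3 −= (6)R2 → (0, 0, 0, 1)
pivot(3,3)=1: scale R3 → (0, 0, 0, 1)
  clear (0,3): R0 −= (3)R3 → (1, 0, 0, 0)
  clear (1,3): R1 −= (6)R3 → (0, 1, 0, 0)
  clear (2,3): R2 −= (6)R3 → (0, 0, 1, 0)

pivot columns: 0, 1, 2, 3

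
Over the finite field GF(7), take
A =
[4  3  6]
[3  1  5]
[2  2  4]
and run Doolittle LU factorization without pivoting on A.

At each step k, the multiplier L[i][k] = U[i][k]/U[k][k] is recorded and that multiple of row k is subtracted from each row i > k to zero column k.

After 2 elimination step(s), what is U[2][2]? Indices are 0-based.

U[2][2] = 4

k=0: U[0][0]=4
  eliminate (1,0): mult=6, new row 1: (0, 4, 4); set L[1][0]=6
  eliminate (2,0): mult=4, new row 2: (0, 4, 1); set L[2][0]=4
k=1: U[1][1]=4
  eliminate (2,1): mult=1, new row 2: (0, 0, 4); set L[2][1]=1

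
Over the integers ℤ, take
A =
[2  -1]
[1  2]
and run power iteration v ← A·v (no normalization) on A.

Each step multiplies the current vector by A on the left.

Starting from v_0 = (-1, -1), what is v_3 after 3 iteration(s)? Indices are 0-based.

v_0 = (-1, -1).
v_1 = A·v_0 = (-1, -3).
v_2 = A·v_1 = (1, -7).
v_3 = A·v_2 = (9, -13).

v_3 = (9, -13)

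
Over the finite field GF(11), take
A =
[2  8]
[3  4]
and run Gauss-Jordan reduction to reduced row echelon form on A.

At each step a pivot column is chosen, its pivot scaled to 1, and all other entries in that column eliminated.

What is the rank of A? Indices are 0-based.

step 1: normalize row 0 (÷2) = (1, 4)
  row 1: subtract 3×row0 = (0, 3)
step 2: normalize row 1 (÷3) = (0, 1)
  row 0: subtract 4×row1 = (1, 0)

rank = 2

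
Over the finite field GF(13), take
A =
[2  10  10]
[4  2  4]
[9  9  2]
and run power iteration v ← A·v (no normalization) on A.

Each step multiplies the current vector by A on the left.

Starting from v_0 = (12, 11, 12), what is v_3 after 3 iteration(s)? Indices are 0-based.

v_3 = (9, 3, 6)

v_0 = (12, 11, 12).
v_1 = A·v_0 = (7, 1, 10).
v_2 = A·v_1 = (7, 5, 1).
v_3 = A·v_2 = (9, 3, 6).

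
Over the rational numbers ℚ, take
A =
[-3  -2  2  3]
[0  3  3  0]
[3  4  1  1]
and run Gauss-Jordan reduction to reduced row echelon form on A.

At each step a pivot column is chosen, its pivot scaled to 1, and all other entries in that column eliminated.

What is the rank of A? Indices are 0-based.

rank = 3

step 1: normalize row 0 (÷-3) = (1, 2/3, -2/3, -1)
  row 2: subtract 3×row0 = (0, 2, 3, 4)
step 2: normalize row 1 (÷3) = (0, 1, 1, 0)
  row 0: subtract 2/3×row1 = (1, 0, -4/3, -1)
  row 2: subtract 2×row1 = (0, 0, 1, 4)
step 3: normalize row 2 (÷1) = (0, 0, 1, 4)
  row 0: subtract -4/3×row2 = (1, 0, 0, 13/3)
  row 1: subtract 1×row2 = (0, 1, 0, -4)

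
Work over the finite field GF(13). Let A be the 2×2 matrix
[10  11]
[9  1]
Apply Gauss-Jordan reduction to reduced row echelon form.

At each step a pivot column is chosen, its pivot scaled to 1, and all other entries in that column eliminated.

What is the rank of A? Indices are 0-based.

rank = 2

step 1: normalize row 0 (÷10) = (1, 5)
  row 1: subtract 9×row0 = (0, 8)
step 2: normalize row 1 (÷8) = (0, 1)
  row 0: subtract 5×row1 = (1, 0)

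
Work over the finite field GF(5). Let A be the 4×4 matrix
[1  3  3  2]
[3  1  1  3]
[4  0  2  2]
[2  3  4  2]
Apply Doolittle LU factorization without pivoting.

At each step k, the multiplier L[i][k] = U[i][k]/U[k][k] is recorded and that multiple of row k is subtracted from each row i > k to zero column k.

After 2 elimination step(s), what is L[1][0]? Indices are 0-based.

[col 0] pivot 1
  R1 -= 3*R0 → (0, 2, 2, 2)  (L[1][0] := 3)
  R2 -= 4*R0 → (0, 3, 0, 4)  (L[2][0] := 4)
  R3 -= 2*R0 → (0, 2, 3, 3)  (L[3][0] := 2)
[col 1] pivot 2
  R2 -= 4*R1 → (0, 0, 2, 1)  (L[2][1] := 4)
  R3 -= 1*R1 → (0, 0, 1, 1)  (L[3][1] := 1)

L[1][0] = 3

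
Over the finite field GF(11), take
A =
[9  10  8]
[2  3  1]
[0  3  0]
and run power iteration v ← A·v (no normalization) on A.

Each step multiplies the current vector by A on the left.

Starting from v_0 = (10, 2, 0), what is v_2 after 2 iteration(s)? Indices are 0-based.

v_0 = (10, 2, 0).
v_1 = A·v_0 = (0, 4, 6).
v_2 = A·v_1 = (0, 7, 1).

v_2 = (0, 7, 1)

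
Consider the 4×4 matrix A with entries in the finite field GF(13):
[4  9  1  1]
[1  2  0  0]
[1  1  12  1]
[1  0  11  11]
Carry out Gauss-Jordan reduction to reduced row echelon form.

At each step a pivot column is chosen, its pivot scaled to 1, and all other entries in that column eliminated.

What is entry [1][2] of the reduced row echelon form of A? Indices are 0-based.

M[1][2] = 1

pivot(0,0)=4: scale R0 → (1, 12, 10, 10)
  clear (1,0): R1 −= (1)R0 → (0, 3, 3, 3)
  clear (2,0): R2 −= (1)R0 → (0, 2, 2, 4)
  clear (3,0): R3 −= (1)R0 → (0, 1, 1, 1)
pivot(1,1)=3: scale R1 → (0, 1, 1, 1)
  clear (0,1): R0 −= (12)R1 → (1, 0, 11, 11)
  clear (2,1): R2 −= (2)R1 → (0, 0, 0, 2)
  clear (3,1): R3 −= (1)R1 → (0, 0, 0, 0)
col 2: no nonzero at/below row 2; advance.
pivot(2,3)=2: scale R2 → (0, 0, 0, 1)
  clear (0,3): R0 −= (11)R2 → (1, 0, 11, 0)
  clear (1,3): R1 −= (1)R2 → (0, 1, 1, 0)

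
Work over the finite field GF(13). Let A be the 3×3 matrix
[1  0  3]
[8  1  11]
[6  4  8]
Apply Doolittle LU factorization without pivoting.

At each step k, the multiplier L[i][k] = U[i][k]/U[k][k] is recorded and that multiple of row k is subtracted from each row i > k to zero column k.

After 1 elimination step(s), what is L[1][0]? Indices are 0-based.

L[1][0] = 8

[col 0] pivot 1
  R1 -= 8*R0 → (0, 1, 0)  (L[1][0] := 8)
  R2 -= 6*R0 → (0, 4, 3)  (L[2][0] := 6)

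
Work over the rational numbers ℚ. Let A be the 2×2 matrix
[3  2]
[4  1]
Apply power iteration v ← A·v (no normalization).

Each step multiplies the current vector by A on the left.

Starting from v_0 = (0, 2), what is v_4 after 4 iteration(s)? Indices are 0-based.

v_4 = (416, 418)

v_0 = (0, 2).
v_1 = A·v_0 = (4, 2).
v_2 = A·v_1 = (16, 18).
v_3 = A·v_2 = (84, 82).
v_4 = A·v_3 = (416, 418).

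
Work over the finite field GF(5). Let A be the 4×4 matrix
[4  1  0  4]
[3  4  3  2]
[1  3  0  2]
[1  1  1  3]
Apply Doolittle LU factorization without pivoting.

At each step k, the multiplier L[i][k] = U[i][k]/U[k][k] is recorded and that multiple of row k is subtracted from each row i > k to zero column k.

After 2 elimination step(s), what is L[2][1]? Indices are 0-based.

Step 1: pivot at (0,0) is 4.
  row1 ← row1 − (2)·row0  ⇒  L[1][0]=2, U row1=(0, 2, 3, 4)
  row2 ← row2 − (4)·row0  ⇒  L[2][0]=4, U row2=(0, 4, 0, 1)
  row3 ← row3 − (4)·row0  ⇒  L[3][0]=4, U row3=(0, 2, 1, 2)
Step 2: pivot at (1,1) is 2.
  row2 ← row2 − (2)·row1  ⇒  L[2][1]=2, U row2=(0, 0, 4, 3)
  row3 ← row3 − (1)·row1  ⇒  L[3][1]=1, U row3=(0, 0, 3, 3)

L[2][1] = 2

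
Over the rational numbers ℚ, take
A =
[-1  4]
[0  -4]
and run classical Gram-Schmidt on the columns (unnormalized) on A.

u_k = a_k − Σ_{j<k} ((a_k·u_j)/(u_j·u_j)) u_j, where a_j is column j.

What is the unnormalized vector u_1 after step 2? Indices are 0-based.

u_1 = (0, -4)

Step 1: u_0 = a_0 = (-1, 0).
Step 2: u_1 = a_1 − (-4)·u_0 = (0, -4).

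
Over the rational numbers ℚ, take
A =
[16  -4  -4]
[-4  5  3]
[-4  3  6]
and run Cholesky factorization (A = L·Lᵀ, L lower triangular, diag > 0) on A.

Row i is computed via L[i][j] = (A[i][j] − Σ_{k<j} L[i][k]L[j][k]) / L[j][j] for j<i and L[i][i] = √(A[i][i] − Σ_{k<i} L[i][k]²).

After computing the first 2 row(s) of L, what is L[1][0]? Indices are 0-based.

L[1][0] = -1

Step 1: L[0][0] = √(16) = 4.
  L[1][0] = (-4) / L[0][0] = -1.
Step 2: L[1][1] = √(4) = 2.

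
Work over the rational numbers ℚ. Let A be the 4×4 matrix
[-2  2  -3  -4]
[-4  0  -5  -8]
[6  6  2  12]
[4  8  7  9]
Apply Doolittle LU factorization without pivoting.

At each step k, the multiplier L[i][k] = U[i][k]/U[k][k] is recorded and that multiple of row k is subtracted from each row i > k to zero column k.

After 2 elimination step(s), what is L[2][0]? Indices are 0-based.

L[2][0] = -3

k=0: U[0][0]=-2
  eliminate (1,0): mult=2, new row 1: (0, -4, 1, 0); set L[1][0]=2
  eliminate (2,0): mult=-3, new row 2: (0, 12, -7, 0); set L[2][0]=-3
  eliminate (3,0): mult=-2, new row 3: (0, 12, 1, 1); set L[3][0]=-2
k=1: U[1][1]=-4
  eliminate (2,1): mult=-3, new row 2: (0, 0, -4, 0); set L[2][1]=-3
  eliminate (3,1): mult=-3, new row 3: (0, 0, 4, 1); set L[3][1]=-3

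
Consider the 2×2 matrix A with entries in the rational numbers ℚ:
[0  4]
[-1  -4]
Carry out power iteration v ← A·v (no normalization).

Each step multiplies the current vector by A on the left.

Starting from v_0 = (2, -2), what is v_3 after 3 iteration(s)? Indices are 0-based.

v_3 = (-64, 40)

v_0 = (2, -2).
v_1 = A·v_0 = (-8, 6).
v_2 = A·v_1 = (24, -16).
v_3 = A·v_2 = (-64, 40).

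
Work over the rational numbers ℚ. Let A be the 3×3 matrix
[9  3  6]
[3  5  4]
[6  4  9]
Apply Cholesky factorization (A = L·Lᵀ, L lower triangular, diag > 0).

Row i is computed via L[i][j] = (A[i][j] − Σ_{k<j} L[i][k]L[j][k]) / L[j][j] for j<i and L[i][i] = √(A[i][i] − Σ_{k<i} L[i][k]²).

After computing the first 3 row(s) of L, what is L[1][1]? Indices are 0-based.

Step 1: L[0][0] = √(9) = 3.
  L[1][0] = (3) / L[0][0] = 1.
Step 2: L[1][1] = √(4) = 2.
  L[2][0] = (6) / L[0][0] = 2.
  L[2][1] = (2) / L[1][1] = 1.
Step 3: L[2][2] = √(4) = 2.

L[1][1] = 2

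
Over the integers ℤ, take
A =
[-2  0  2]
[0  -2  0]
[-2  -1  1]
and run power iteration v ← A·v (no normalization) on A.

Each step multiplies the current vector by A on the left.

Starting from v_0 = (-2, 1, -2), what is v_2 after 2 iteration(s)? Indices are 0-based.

v_0 = (-2, 1, -2).
v_1 = A·v_0 = (0, -2, 1).
v_2 = A·v_1 = (2, 4, 3).

v_2 = (2, 4, 3)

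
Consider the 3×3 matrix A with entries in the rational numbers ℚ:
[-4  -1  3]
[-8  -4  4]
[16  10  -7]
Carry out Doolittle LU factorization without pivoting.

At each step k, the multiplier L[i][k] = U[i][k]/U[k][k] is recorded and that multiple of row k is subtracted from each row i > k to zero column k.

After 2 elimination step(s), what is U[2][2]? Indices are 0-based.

[col 0] pivot -4
  R1 -= 2*R0 → (0, -2, -2)  (L[1][0] := 2)
  R2 -= -4*R0 → (0, 6, 5)  (L[2][0] := -4)
[col 1] pivot -2
  R2 -= -3*R1 → (0, 0, -1)  (L[2][1] := -3)

U[2][2] = -1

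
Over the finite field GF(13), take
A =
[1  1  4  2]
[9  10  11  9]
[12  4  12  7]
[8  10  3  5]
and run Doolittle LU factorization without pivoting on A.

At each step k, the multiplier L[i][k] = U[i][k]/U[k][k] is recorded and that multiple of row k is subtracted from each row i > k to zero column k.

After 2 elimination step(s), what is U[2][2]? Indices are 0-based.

[col 0] pivot 1
  R1 -= 9*R0 → (0, 1, 1, 4)  (L[1][0] := 9)
  R2 -= 12*R0 → (0, 5, 3, 9)  (L[2][0] := 12)
  R3 -= 8*R0 → (0, 2, 10, 2)  (L[3][0] := 8)
[col 1] pivot 1
  R2 -= 5*R1 → (0, 0, 11, 2)  (L[2][1] := 5)
  R3 -= 2*R1 → (0, 0, 8, 7)  (L[3][1] := 2)

U[2][2] = 11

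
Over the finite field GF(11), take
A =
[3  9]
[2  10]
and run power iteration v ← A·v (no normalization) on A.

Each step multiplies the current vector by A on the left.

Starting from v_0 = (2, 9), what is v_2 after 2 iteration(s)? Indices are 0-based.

v_2 = (7, 3)

v_0 = (2, 9).
v_1 = A·v_0 = (10, 6).
v_2 = A·v_1 = (7, 3).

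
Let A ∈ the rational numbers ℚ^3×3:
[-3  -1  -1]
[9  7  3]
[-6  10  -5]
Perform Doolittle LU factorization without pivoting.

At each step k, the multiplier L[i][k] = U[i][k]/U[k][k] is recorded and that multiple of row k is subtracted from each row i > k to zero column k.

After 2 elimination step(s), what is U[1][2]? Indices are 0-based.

k=0: U[0][0]=-3
  eliminate (1,0): mult=-3, new row 1: (0, 4, 0); set L[1][0]=-3
  eliminate (2,0): mult=2, new row 2: (0, 12, -3); set L[2][0]=2
k=1: U[1][1]=4
  eliminate (2,1): mult=3, new row 2: (0, 0, -3); set L[2][1]=3

U[1][2] = 0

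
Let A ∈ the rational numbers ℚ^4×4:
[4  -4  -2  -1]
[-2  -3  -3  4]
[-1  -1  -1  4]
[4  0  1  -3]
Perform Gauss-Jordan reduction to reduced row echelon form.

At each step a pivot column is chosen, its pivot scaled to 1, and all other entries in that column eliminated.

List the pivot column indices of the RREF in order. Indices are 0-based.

pivot columns: 0, 1, 2, 3

[1] R0 /= 4  ⇒  (1, -1, -1/2, -1/4)
     R1 -= -2·R0  ⇒  (0, -5, -4, 7/2)
     R2 -= -1·R0  ⇒  (0, -2, -3/2, 15/4)
     R3 -= 4·R0  ⇒  (0, 4, 3, -2)
[2] R1 /= -5  ⇒  (0, 1, 4/5, -7/10)
     R0 -= -1·R1  ⇒  (1, 0, 3/10, -19/20)
     R2 -= -2·R1  ⇒  (0, 0, 1/10, 47/20)
     R3 -= 4·R1  ⇒  (0, 0, -1/5, 4/5)
[3] R2 /= 1/10  ⇒  (0, 0, 1, 47/2)
     R0 -= 3/10·R2  ⇒  (1, 0, 0, -8)
     R1 -= 4/5·R2  ⇒  (0, 1, 0, -39/2)
     R3 -= -1/5·R2  ⇒  (0, 0, 0, 11/2)
[4] R3 /= 11/2  ⇒  (0, 0, 0, 1)
     R0 -= -8·R3  ⇒  (1, 0, 0, 0)
     R1 -= -39/2·R3  ⇒  (0, 1, 0, 0)
     R2 -= 47/2·R3  ⇒  (0, 0, 1, 0)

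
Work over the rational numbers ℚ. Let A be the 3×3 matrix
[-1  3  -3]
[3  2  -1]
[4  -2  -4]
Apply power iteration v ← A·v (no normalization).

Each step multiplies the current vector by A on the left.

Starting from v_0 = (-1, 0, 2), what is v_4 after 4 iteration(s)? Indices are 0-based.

v_0 = (-1, 0, 2).
v_1 = A·v_0 = (-5, -5, -12).
v_2 = A·v_1 = (26, -13, 38).
v_3 = A·v_2 = (-179, 14, -22).
v_4 = A·v_3 = (287, -487, -656).

v_4 = (287, -487, -656)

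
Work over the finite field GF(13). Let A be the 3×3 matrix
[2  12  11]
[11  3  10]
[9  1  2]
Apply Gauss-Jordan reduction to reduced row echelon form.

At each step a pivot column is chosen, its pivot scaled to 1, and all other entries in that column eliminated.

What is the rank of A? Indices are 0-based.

rank = 3

pivot(0,0)=2: scale R0 → (1, 6, 12)
  clear (1,0): R1 −= (11)R0 → (0, 2, 8)
  clear (2,0): R2 −= (9)R0 → (0, 12, 11)
pivot(1,1)=2: scale R1 → (0, 1, 4)
  clear (0,1): R0 −= (6)R1 → (1, 0, 1)
  clear (2,1): R2 −= (12)R1 → (0, 0, 2)
pivot(2,2)=2: scale R2 → (0, 0, 1)
  clear (0,2): R0 −= (1)R2 → (1, 0, 0)
  clear (1,2): R1 −= (4)R2 → (0, 1, 0)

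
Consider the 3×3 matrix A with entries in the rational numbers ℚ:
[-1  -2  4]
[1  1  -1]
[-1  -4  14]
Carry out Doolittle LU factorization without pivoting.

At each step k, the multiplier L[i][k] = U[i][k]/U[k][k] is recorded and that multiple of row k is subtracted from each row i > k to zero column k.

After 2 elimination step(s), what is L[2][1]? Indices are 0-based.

L[2][1] = 2

[col 0] pivot -1
  R1 -= -1*R0 → (0, -1, 3)  (L[1][0] := -1)
  R2 -= 1*R0 → (0, -2, 10)  (L[2][0] := 1)
[col 1] pivot -1
  R2 -= 2*R1 → (0, 0, 4)  (L[2][1] := 2)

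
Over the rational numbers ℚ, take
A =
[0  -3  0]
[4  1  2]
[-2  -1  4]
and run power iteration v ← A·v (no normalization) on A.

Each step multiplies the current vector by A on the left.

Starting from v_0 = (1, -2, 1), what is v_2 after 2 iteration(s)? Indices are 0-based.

v_0 = (1, -2, 1).
v_1 = A·v_0 = (6, 4, 4).
v_2 = A·v_1 = (-12, 36, 0).

v_2 = (-12, 36, 0)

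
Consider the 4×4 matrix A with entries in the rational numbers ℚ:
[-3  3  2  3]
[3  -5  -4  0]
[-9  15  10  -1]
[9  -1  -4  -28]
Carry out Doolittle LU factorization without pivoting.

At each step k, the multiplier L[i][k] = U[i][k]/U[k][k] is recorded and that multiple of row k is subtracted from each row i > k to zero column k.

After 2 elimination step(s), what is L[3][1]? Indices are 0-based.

Step 1: pivot at (0,0) is -3.
  row1 ← row1 − (-1)·row0  ⇒  L[1][0]=-1, U row1=(0, -2, -2, 3)
  row2 ← row2 − (3)·row0  ⇒  L[2][0]=3, U row2=(0, 6, 4, -10)
  row3 ← row3 − (-3)·row0  ⇒  L[3][0]=-3, U row3=(0, 8, 2, -19)
Step 2: pivot at (1,1) is -2.
  row2 ← row2 − (-3)·row1  ⇒  L[2][1]=-3, U row2=(0, 0, -2, -1)
  row3 ← row3 − (-4)·row1  ⇒  L[3][1]=-4, U row3=(0, 0, -6, -7)

L[3][1] = -4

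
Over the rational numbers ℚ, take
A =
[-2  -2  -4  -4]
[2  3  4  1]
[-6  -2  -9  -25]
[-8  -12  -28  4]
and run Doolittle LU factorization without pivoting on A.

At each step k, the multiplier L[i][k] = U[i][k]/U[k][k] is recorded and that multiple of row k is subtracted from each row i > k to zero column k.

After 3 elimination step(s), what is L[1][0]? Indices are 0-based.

L[1][0] = -1

k=0: U[0][0]=-2
  eliminate (1,0): mult=-1, new row 1: (0, 1, 0, -3); set L[1][0]=-1
  eliminate (2,0): mult=3, new row 2: (0, 4, 3, -13); set L[2][0]=3
  eliminate (3,0): mult=4, new row 3: (0, -4, -12, 20); set L[3][0]=4
k=1: U[1][1]=1
  eliminate (2,1): mult=4, new row 2: (0, 0, 3, -1); set L[2][1]=4
  eliminate (3,1): mult=-4, new row 3: (0, 0, -12, 8); set L[3][1]=-4
k=2: U[2][2]=3
  eliminate (3,2): mult=-4, new row 3: (0, 0, 0, 4); set L[3][2]=-4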